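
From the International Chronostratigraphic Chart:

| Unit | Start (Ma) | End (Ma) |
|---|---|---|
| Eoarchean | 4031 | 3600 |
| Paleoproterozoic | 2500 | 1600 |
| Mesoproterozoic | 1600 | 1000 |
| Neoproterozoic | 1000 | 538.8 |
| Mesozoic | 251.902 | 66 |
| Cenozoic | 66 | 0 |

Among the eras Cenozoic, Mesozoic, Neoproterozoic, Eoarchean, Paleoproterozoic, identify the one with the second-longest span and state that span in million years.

Neoproterozoic, 461.2 million years

Start − end for each: Cenozoic 66 − 0 = 66; Mesozoic 251.902 − 66 = 185.902; Neoproterozoic 1000 − 538.8 = 461.2; Eoarchean 4031 − 3600 = 431; Paleoproterozoic 2500 − 1600 = 900.
Ranking these from longest: Paleoproterozoic > Neoproterozoic > Eoarchean > Mesozoic > Cenozoic.
Position 2 in that ranking is Neoproterozoic, which lasted 461.2 Myr.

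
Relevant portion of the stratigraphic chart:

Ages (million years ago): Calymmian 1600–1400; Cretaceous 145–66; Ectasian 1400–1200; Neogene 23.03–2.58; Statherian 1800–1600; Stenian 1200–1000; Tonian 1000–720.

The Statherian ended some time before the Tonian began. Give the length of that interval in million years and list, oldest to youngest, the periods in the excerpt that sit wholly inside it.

600 million years; Calymmian, Ectasian, Stenian

End of Statherian = 1600 Ma; start of Tonian = 1000 Ma.
Gap = 1600 − 1000 = 600 Myr.
Periods wholly inside 1600–1000 Ma: Calymmian (1600–1400), Ectasian (1400–1200), Stenian (1200–1000).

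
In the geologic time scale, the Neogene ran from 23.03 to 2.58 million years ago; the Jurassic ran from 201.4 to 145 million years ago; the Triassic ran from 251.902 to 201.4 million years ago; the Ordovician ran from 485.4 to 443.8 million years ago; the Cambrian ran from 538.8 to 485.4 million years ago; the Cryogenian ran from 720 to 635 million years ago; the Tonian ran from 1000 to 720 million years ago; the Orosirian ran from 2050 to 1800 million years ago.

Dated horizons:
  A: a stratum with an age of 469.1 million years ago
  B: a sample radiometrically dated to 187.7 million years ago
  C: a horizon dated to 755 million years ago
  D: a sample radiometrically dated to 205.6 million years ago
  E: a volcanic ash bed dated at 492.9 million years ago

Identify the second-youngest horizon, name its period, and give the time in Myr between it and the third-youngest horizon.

D, in the Triassic; 263.5 million years to A

Sorted youngest-first by Ma: B (187.7), D (205.6), A (469.1), E (492.9), C (755).
The second youngest is D at 205.6 Ma, which lies in 251.902–201.4 Ma: the Triassic.
The third youngest is A at 469.1 Ma; separation = |205.6 − 469.1| = 263.5 Myr.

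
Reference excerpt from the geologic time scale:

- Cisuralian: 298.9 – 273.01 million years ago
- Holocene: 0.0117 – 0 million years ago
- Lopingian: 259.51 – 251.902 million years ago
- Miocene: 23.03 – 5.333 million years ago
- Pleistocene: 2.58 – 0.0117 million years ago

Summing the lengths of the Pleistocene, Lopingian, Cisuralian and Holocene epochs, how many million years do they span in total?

36.078 million years

Each duration: Pleistocene = 2.5683; Lopingian = 7.608; Cisuralian = 25.89; Holocene = 0.0117.
Sum: 2.5683 + 7.608 + 25.89 + 0.0117 = 36.078 Myr.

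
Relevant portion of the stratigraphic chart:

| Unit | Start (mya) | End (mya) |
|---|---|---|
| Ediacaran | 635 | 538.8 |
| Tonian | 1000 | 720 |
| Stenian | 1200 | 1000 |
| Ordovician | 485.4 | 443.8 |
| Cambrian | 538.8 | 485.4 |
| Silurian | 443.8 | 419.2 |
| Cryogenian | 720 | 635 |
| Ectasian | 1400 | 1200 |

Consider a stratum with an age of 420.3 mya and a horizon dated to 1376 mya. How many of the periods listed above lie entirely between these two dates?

1376 Ma sits inside the Ectasian (1400–1200) and 420.3 Ma inside the Silurian (443.8–419.2); neither of those is wholly between the two dates.
The listed periods lying completely between them are Stenian, Tonian, Cryogenian, Ediacaran, Cambrian, Ordovician — 6 in all.

6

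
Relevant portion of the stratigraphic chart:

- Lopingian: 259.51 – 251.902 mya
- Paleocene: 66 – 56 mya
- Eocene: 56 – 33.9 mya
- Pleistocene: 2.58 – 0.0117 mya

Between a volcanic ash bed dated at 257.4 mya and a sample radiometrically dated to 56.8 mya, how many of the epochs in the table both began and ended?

0

The older date is 257.4 Ma and the younger is 56.8 Ma.
No epoch both begins after 257.4 Ma and ends before 56.8 Ma, so the count is 0.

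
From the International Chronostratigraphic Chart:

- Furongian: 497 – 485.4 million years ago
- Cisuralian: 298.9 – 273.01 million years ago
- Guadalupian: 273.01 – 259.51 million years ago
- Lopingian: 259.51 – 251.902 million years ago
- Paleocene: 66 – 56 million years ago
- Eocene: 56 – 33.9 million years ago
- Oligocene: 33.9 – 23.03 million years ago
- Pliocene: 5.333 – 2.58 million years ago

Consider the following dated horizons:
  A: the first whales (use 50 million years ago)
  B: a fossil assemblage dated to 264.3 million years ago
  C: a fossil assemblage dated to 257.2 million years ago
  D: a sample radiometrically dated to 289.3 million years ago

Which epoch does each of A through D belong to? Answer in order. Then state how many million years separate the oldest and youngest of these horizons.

A: 50 Ma lies in 56–33.9 Ma, so Eocene.
B: 264.3 Ma lies in 273.01–259.51 Ma, so Guadalupian.
C: 257.2 Ma lies in 259.51–251.902 Ma, so Lopingian.
D: 289.3 Ma lies in 298.9–273.01 Ma, so Cisuralian.
Oldest = 289.3 Ma, youngest = 50 Ma → span 239.3 Myr.

A — Eocene; B — Guadalupian; C — Lopingian; D — Cisuralian; span 239.3 million years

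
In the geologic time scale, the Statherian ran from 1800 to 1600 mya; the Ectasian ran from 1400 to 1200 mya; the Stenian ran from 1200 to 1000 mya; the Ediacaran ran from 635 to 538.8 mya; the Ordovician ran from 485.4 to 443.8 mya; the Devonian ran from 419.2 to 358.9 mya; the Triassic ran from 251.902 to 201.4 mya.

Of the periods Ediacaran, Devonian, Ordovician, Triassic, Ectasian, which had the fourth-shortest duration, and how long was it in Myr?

Ediacaran, 96.2 million years

Start − end for each: Ediacaran 635 − 538.8 = 96.2; Devonian 419.2 − 358.9 = 60.3; Ordovician 485.4 − 443.8 = 41.6; Triassic 251.902 − 201.4 = 50.502; Ectasian 1400 − 1200 = 200.
Ranking these from shortest: Ordovician < Triassic < Devonian < Ediacaran < Ectasian.
Position 4 in that ranking is Ediacaran, which lasted 96.2 Myr.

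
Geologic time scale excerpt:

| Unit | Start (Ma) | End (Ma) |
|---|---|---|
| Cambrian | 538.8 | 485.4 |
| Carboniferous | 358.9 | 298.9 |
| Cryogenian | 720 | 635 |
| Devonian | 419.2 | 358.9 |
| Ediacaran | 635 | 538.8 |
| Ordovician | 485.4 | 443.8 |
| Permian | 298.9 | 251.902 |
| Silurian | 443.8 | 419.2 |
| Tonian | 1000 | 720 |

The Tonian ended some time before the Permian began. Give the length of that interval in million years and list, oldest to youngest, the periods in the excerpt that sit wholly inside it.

421.1 million years; Cryogenian, Ediacaran, Cambrian, Ordovician, Silurian, Devonian, Carboniferous

End of Tonian = 720 Ma; start of Permian = 298.9 Ma.
Gap = 720 − 298.9 = 421.1 Myr.
Periods wholly inside 720–298.9 Ma: Cryogenian (720–635), Ediacaran (635–538.8), Cambrian (538.8–485.4), Ordovician (485.4–443.8), Silurian (443.8–419.2), Devonian (419.2–358.9), Carboniferous (358.9–298.9).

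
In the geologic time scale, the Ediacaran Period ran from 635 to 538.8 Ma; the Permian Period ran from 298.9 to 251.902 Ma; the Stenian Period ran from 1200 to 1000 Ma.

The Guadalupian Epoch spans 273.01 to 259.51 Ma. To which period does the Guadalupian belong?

The Guadalupian (273.01–259.51 Ma) lies entirely within 298.9–251.902 Ma, the Permian Period.

Permian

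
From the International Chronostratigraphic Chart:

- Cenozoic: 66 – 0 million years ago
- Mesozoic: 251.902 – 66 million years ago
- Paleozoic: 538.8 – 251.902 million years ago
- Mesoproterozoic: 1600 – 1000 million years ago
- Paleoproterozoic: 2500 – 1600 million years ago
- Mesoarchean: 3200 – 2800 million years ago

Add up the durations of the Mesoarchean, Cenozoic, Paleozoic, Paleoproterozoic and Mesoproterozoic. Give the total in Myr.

Duration is start − end for each: (3200 − 2800) + (66 − 0) + (538.8 − 251.902) + (2500 − 1600) + (1600 − 1000).
That is 400 + 66 + 286.898 + 900 + 600, which totals 2252.898 million years.

2252.898 million years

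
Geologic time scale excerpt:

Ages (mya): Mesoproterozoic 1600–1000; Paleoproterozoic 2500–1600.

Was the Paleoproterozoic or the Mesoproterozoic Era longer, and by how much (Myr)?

Paleoproterozoic: 2500 − 1600 = 900 Myr.
Mesoproterozoic: 1600 − 1000 = 600 Myr.
Difference: 900 − 600 = 300 Myr, so the Paleoproterozoic was longer.

Paleoproterozoic, by 300 million years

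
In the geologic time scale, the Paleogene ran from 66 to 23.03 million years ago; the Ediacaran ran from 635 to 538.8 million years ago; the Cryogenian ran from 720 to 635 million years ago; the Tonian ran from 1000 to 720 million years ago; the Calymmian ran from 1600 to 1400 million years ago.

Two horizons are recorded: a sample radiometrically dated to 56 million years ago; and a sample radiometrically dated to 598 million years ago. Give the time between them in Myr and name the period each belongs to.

542 million years apart; the first in the Paleogene, the second in the Ediacaran

Elapsed time: 598 − 56 = 542 Myr.
56 Ma lies within 66–23.03 Ma: Paleogene.
598 Ma lies within 635–538.8 Ma: Ediacaran.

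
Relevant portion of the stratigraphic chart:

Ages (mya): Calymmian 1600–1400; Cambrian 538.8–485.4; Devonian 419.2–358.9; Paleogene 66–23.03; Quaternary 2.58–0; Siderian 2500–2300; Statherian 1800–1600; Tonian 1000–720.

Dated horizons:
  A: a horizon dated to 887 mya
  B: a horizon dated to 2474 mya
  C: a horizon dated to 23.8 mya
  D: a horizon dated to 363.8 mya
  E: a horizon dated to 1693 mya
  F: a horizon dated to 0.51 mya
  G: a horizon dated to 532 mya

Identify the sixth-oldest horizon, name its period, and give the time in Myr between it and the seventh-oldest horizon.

C, in the Paleogene; 23.29 million years to F

Larger Ma means older, so oldest first: B 2474 > E 1693 > A 887 > G 532 > D 363.8 > C 23.8 > F 0.51.
Counting 6 along gives C (23.8 Ma); the excerpt puts that inside the Paleogene, 66–23.03 Ma.
Next in line is F (0.51 Ma), and 23.8 − 0.51 = 23.29 Myr.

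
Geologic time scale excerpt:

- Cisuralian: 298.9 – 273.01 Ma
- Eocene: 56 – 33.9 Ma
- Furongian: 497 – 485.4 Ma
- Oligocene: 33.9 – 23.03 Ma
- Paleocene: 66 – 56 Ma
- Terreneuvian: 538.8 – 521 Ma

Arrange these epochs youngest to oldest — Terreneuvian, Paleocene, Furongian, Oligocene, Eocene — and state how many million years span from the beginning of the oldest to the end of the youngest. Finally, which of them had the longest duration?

Oligocene, Eocene, Paleocene, Furongian, Terreneuvian; total span 515.77 Myr; longest is Eocene

Start ages (Ma): Terreneuvian 538.8, Furongian 497, Paleocene 66, Eocene 56, Oligocene 33.9.
Ordered youngest to oldest: Oligocene, Eocene, Paleocene, Furongian, Terreneuvian.
Span = 538.8 − 23.03 = 515.77 Myr.
Durations: Eocene 22.1, Terreneuvian 17.8, Oligocene 10.87, Paleocene 10, Furongian 11.6 → longest is Eocene (22.1 Myr).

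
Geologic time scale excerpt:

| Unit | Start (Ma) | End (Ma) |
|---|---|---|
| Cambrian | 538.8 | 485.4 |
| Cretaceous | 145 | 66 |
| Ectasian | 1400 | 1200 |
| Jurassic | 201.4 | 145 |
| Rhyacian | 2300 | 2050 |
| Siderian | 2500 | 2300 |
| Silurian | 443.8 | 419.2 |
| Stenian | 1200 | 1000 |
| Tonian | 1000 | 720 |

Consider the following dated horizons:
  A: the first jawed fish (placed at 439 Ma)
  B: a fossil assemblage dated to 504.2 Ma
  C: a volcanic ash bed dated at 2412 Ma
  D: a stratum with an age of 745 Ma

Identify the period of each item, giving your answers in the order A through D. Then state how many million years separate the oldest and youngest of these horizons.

A — Silurian; B — Cambrian; C — Siderian; D — Tonian; span 1973 million years

Match each age against the start–end ranges in the excerpt: A = 439 Ma → Silurian (443.8–419.2); B = 504.2 Ma → Cambrian (538.8–485.4); C = 2412 Ma → Siderian (2500–2300); D = 745 Ma → Tonian (1000–720).
The largest age is 2412 Ma and the smallest is 439 Ma; their difference is 1973 Myr.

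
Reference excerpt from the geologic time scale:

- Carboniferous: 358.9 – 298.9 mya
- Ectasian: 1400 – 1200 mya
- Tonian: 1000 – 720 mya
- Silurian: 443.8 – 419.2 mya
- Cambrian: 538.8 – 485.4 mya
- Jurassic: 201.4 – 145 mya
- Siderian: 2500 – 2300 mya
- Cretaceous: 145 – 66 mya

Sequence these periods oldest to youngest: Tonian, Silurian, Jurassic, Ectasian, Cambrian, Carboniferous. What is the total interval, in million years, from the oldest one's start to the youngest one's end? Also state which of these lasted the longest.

Start ages (Ma): Ectasian 1400, Tonian 1000, Cambrian 538.8, Silurian 443.8, Carboniferous 358.9, Jurassic 201.4.
Ordered oldest to youngest: Ectasian, Tonian, Cambrian, Silurian, Carboniferous, Jurassic.
Span = 1400 − 145 = 1255 Myr.
Durations: Cambrian 53.4, Jurassic 56.4, Silurian 24.6, Ectasian 200, Tonian 280, Carboniferous 60 → longest is Tonian (280 Myr).

Ectasian → Tonian → Cambrian → Silurian → Carboniferous → Jurassic; total span 1255 Myr; longest is Tonian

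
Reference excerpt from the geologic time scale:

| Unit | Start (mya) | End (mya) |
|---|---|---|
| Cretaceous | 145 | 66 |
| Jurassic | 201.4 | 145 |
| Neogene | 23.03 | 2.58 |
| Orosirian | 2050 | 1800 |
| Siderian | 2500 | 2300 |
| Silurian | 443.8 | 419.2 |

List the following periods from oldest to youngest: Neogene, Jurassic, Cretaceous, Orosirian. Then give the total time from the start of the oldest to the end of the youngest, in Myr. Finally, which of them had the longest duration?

From the excerpt: Neogene 23.03–2.58; Jurassic 201.4–145; Cretaceous 145–66; Orosirian 2050–1800 (Ma).
Larger Ma is earlier, so the oldest is Orosirian and the youngest is Neogene; oldest to youngest: Orosirian, Jurassic, Cretaceous, Neogene.
Oldest start 2050 minus youngest end 2.58 gives 2047.42 Myr overall.
Individual lengths (start − end): Orosirian 250; Jurassic 56.4; Cretaceous 79; Neogene 20.45. The largest is Orosirian at 250 Myr.

Orosirian → Jurassic → Cretaceous → Neogene; total span 2047.42 Myr; longest is Orosirian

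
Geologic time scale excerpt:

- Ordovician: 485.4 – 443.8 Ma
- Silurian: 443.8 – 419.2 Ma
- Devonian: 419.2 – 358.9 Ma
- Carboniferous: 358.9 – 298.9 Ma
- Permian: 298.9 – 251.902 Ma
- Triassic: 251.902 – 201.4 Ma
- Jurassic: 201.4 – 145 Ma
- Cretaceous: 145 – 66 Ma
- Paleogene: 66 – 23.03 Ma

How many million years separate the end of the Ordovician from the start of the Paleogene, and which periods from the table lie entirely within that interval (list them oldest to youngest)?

The Ordovician closes at 443.8 Ma and the Paleogene opens at 66 Ma, so the interval is 443.8 − 66 = 377.8 Myr.
A period fits inside if it starts at or after 443.8 Ma and ends at or before 66 Ma; oldest first that gives Silurian, Devonian, Carboniferous, Permian, Triassic, Jurassic, Cretaceous.

377.8 million years; Silurian, Devonian, Carboniferous, Permian, Triassic, Jurassic, Cretaceous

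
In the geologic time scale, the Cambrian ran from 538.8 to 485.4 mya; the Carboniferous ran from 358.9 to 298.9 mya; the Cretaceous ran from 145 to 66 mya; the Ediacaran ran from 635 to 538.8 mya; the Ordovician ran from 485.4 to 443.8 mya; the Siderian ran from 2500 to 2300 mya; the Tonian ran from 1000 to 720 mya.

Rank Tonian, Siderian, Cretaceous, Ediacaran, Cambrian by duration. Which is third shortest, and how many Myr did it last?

Ediacaran, 96.2 million years

Start − end for each: Tonian 1000 − 720 = 280; Siderian 2500 − 2300 = 200; Cretaceous 145 − 66 = 79; Ediacaran 635 − 538.8 = 96.2; Cambrian 538.8 − 485.4 = 53.4.
Ranking these from shortest: Cambrian < Cretaceous < Ediacaran < Siderian < Tonian.
Position 3 in that ranking is Ediacaran, which lasted 96.2 Myr.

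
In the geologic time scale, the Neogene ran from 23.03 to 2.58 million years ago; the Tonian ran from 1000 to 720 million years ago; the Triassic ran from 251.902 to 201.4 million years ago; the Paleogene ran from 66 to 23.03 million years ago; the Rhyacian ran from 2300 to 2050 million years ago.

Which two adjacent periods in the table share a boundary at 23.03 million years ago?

Paleogene and Neogene

The Paleogene ends at 23.03 million years ago and the Neogene begins at 23.03 million years ago, so they share that boundary.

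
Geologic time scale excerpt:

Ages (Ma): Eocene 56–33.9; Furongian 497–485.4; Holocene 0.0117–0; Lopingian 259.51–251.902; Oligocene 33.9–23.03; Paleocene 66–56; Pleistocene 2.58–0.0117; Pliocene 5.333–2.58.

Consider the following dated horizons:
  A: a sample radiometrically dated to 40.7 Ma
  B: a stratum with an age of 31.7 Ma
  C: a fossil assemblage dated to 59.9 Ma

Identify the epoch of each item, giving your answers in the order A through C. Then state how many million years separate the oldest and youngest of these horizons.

A — Eocene; B — Oligocene; C — Paleocene; span 28.2 million years

A: 40.7 Ma lies in 56–33.9 Ma, so Eocene.
B: 31.7 Ma lies in 33.9–23.03 Ma, so Oligocene.
C: 59.9 Ma lies in 66–56 Ma, so Paleocene.
Oldest = 59.9 Ma, youngest = 31.7 Ma → span 28.2 Myr.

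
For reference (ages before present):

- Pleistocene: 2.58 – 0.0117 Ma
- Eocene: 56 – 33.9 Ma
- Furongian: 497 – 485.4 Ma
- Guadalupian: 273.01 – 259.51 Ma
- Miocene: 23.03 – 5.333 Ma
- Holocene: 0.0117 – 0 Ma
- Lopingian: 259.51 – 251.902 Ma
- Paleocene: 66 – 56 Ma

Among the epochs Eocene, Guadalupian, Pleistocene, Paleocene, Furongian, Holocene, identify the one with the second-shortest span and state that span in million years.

Pleistocene, 2.5683 million years

Durations: Eocene 22.1; Guadalupian 13.5; Pleistocene 2.5683; Paleocene 10; Furongian 11.6; Holocene 0.0117 Myr.
Sorted shortest-first: Holocene (0.0117), Pleistocene (2.5683), Paleocene (10), Furongian (11.6), Guadalupian (13.5), Eocene (22.1).
The second shortest is Pleistocene at 2.5683 Myr.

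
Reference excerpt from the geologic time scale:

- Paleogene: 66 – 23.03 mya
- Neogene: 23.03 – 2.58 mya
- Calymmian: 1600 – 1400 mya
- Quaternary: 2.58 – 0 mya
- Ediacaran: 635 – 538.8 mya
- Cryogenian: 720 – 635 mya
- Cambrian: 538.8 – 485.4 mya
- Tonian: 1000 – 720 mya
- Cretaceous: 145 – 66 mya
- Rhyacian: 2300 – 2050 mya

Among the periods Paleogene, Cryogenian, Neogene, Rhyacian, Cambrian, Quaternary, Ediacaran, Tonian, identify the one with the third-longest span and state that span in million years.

Ediacaran, 96.2 million years

Durations: Paleogene 42.97; Cryogenian 85; Neogene 20.45; Rhyacian 250; Cambrian 53.4; Quaternary 2.58; Ediacaran 96.2; Tonian 280 Myr.
Sorted longest-first: Tonian (280), Rhyacian (250), Ediacaran (96.2), Cryogenian (85), Cambrian (53.4), Paleogene (42.97), Neogene (20.45), Quaternary (2.58).
The third longest is Ediacaran at 96.2 Myr.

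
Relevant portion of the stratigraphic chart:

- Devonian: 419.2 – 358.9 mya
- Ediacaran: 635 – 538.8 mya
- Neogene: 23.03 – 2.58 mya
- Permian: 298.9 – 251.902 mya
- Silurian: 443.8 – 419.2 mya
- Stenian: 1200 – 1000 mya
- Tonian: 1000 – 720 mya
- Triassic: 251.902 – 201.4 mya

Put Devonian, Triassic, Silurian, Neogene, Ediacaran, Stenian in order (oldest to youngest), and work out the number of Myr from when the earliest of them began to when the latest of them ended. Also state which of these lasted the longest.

Stenian, Ediacaran, Silurian, Devonian, Triassic, Neogene; total span 1197.42 Myr; longest is Stenian

From the excerpt: Devonian 419.2–358.9; Triassic 251.902–201.4; Silurian 443.8–419.2; Neogene 23.03–2.58; Ediacaran 635–538.8; Stenian 1200–1000 (Ma).
Larger Ma is earlier, so the oldest is Stenian and the youngest is Neogene; oldest to youngest: Stenian, Ediacaran, Silurian, Devonian, Triassic, Neogene.
Oldest start 1200 minus youngest end 2.58 gives 1197.42 Myr overall.
Individual lengths (start − end): Ediacaran 96.2; Devonian 60.3; Neogene 20.45; Silurian 24.6; Stenian 200; Triassic 50.502. The largest is Stenian at 200 Myr.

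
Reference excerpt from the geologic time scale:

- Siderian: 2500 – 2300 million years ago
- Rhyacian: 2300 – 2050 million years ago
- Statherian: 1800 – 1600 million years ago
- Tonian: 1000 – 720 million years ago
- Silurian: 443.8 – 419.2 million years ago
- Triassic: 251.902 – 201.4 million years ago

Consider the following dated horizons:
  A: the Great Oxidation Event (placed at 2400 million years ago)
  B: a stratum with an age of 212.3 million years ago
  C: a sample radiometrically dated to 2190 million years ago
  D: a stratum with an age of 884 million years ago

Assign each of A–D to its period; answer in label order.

A — Siderian; B — Triassic; C — Rhyacian; D — Tonian

Match each age against the start–end ranges in the excerpt: A = 2400 Ma → Siderian (2500–2300); B = 212.3 Ma → Triassic (251.902–201.4); C = 2190 Ma → Rhyacian (2300–2050); D = 884 Ma → Tonian (1000–720).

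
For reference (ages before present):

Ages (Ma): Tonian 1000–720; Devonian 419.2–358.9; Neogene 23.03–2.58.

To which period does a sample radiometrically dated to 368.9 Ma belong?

368.9 Ma lies between 419.2 and 358.9 Ma, so it falls in the Devonian.

Devonian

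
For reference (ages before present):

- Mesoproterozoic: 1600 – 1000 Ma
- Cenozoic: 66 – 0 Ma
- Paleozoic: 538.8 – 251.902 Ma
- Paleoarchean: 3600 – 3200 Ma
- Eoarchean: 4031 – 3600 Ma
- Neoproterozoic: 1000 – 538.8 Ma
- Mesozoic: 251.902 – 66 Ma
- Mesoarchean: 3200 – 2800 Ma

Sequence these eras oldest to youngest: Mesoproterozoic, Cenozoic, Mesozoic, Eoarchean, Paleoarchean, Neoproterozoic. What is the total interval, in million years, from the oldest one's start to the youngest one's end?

Eoarchean → Paleoarchean → Mesoproterozoic → Neoproterozoic → Mesozoic → Cenozoic; total span 4031 Myr

From the excerpt: Mesoproterozoic 1600–1000; Cenozoic 66–0; Mesozoic 251.902–66; Eoarchean 4031–3600; Paleoarchean 3600–3200; Neoproterozoic 1000–538.8 (Ma).
Larger Ma is earlier, so the oldest is Eoarchean and the youngest is Cenozoic; oldest to youngest: Eoarchean, Paleoarchean, Mesoproterozoic, Neoproterozoic, Mesozoic, Cenozoic.
Oldest start 4031 minus youngest end 0 gives 4031 Myr overall.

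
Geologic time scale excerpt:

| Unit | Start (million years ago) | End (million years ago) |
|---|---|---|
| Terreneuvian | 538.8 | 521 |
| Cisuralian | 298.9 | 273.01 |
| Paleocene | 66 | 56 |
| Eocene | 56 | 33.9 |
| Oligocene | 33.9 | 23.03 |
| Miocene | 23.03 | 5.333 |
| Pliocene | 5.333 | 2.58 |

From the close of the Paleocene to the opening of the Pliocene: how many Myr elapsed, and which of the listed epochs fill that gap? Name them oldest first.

50.667 million years; Eocene, Oligocene, Miocene

End of Paleocene = 56 Ma; start of Pliocene = 5.333 Ma.
Gap = 56 − 5.333 = 50.667 Myr.
Epochs wholly inside 56–5.333 Ma: Eocene (56–33.9), Oligocene (33.9–23.03), Miocene (23.03–5.333).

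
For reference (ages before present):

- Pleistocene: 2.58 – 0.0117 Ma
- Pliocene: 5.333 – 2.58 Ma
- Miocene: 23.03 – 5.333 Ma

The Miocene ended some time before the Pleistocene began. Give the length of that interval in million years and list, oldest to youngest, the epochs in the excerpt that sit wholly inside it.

2.753 million years; Pliocene

The Miocene closes at 5.333 Ma and the Pleistocene opens at 2.58 Ma, so the interval is 5.333 − 2.58 = 2.753 Myr.
An epoch fits inside if it starts at or after 5.333 Ma and ends at or before 2.58 Ma; oldest first that gives Pliocene.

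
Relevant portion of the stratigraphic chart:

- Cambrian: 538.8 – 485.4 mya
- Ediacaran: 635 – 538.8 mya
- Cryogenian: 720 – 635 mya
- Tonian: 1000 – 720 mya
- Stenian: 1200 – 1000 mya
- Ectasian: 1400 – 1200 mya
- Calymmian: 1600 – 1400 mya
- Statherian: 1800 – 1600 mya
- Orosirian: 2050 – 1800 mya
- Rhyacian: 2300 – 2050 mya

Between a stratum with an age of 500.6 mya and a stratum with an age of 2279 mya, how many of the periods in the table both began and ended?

8

The older date is 2279 Ma and the younger is 500.6 Ma.
Periods with start < 2279 and end > 500.6 Ma: Orosirian (2050–1800), Statherian (1800–1600), Calymmian (1600–1400), Ectasian (1400–1200), Stenian (1200–1000), Tonian (1000–720), Cryogenian (720–635), Ediacaran (635–538.8).
That is 8 complete periods.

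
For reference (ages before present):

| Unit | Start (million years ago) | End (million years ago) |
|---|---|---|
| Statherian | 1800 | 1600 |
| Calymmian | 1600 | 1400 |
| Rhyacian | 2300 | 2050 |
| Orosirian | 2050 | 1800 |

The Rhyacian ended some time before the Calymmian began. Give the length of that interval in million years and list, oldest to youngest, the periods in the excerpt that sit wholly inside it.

End of Rhyacian = 2050 Ma; start of Calymmian = 1600 Ma.
Gap = 2050 − 1600 = 450 Myr.
Periods wholly inside 2050–1600 Ma: Orosirian (2050–1800), Statherian (1800–1600).

450 million years; Orosirian, Statherian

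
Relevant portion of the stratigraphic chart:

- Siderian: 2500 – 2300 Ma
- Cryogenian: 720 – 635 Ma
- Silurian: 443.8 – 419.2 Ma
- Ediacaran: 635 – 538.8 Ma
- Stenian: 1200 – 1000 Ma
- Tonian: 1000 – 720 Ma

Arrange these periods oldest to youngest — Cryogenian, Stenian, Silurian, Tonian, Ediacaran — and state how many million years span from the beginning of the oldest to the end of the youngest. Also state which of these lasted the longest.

Stenian, Tonian, Cryogenian, Ediacaran, Silurian; total span 780.8 Myr; longest is Tonian

From the excerpt: Cryogenian 720–635; Stenian 1200–1000; Silurian 443.8–419.2; Tonian 1000–720; Ediacaran 635–538.8 (Ma).
Larger Ma is earlier, so the oldest is Stenian and the youngest is Silurian; oldest to youngest: Stenian, Tonian, Cryogenian, Ediacaran, Silurian.
Oldest start 1200 minus youngest end 419.2 gives 780.8 Myr overall.
Individual lengths (start − end): Stenian 200; Cryogenian 85; Ediacaran 96.2; Tonian 280; Silurian 24.6. The largest is Tonian at 280 Myr.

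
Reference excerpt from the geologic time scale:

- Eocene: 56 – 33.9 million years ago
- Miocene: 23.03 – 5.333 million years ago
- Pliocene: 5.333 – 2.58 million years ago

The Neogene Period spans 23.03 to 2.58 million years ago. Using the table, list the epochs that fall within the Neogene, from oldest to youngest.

Epochs with both bounds inside 23.03–2.58 Ma: Miocene (23.03–5.333), Pliocene (5.333–2.58).

Miocene, Pliocene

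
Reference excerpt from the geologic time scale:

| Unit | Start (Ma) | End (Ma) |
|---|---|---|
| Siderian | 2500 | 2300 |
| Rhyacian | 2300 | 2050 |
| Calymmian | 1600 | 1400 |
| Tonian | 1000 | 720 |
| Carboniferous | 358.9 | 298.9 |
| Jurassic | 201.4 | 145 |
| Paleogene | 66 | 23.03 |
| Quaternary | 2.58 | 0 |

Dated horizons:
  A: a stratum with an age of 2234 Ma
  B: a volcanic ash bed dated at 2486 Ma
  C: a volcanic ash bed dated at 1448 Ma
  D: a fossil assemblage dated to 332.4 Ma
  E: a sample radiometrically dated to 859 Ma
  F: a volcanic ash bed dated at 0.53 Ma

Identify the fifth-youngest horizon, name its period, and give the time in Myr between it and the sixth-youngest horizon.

A, in the Rhyacian; 252 million years to B

Sorted youngest-first by Ma: F (0.53), D (332.4), E (859), C (1448), A (2234), B (2486).
The fifth youngest is A at 2234 Ma, which lies in 2300–2050 Ma: the Rhyacian.
The sixth youngest is B at 2486 Ma; separation = |2234 − 2486| = 252 Myr.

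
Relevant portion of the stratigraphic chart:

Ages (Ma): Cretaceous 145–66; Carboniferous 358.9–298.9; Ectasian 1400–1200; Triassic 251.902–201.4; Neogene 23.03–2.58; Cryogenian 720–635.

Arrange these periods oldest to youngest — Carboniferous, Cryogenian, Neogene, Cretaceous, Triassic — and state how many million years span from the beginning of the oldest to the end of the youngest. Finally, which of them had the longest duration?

Cryogenian → Carboniferous → Triassic → Cretaceous → Neogene; total span 717.42 Myr; longest is Cryogenian

Start ages (Ma): Cryogenian 720, Carboniferous 358.9, Triassic 251.902, Cretaceous 145, Neogene 23.03.
Ordered oldest to youngest: Cryogenian, Carboniferous, Triassic, Cretaceous, Neogene.
Span = 720 − 2.58 = 717.42 Myr.
Durations: Cryogenian 85, Triassic 50.502, Cretaceous 79, Neogene 20.45, Carboniferous 60 → longest is Cryogenian (85 Myr).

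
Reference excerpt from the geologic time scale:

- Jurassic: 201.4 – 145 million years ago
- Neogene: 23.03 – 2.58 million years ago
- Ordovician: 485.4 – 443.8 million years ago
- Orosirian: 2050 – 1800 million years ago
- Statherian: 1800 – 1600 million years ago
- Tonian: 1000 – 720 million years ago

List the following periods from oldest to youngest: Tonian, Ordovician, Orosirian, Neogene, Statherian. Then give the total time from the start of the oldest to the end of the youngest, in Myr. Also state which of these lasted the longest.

Orosirian, Statherian, Tonian, Ordovician, Neogene; total span 2047.42 Myr; longest is Tonian

From the excerpt: Tonian 1000–720; Ordovician 485.4–443.8; Orosirian 2050–1800; Neogene 23.03–2.58; Statherian 1800–1600 (Ma).
Larger Ma is earlier, so the oldest is Orosirian and the youngest is Neogene; oldest to youngest: Orosirian, Statherian, Tonian, Ordovician, Neogene.
Oldest start 2050 minus youngest end 2.58 gives 2047.42 Myr overall.
Individual lengths (start − end): Tonian 280; Neogene 20.45; Orosirian 250; Ordovician 41.6; Statherian 200. The largest is Tonian at 280 Myr.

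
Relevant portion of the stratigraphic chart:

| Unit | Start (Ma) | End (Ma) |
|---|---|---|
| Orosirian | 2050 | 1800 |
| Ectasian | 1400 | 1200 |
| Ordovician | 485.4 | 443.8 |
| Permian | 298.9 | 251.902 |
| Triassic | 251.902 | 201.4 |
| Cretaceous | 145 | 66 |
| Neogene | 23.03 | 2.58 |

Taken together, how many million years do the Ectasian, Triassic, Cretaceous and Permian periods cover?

376.5 million years

Duration is start − end for each: (1400 − 1200) + (251.902 − 201.4) + (145 − 66) + (298.9 − 251.902).
That is 200 + 50.502 + 79 + 46.998, which totals 376.5 million years.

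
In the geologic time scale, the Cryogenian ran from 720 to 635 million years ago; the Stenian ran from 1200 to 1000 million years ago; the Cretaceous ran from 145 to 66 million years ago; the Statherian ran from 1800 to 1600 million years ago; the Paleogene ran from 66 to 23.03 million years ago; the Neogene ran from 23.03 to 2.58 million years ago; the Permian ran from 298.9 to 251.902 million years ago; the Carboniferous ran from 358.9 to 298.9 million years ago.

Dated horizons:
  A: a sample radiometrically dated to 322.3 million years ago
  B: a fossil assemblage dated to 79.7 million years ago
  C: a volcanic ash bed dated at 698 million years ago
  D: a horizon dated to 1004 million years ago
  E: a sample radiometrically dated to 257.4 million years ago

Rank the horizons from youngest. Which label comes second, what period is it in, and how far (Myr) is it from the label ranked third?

Sorted youngest-first by Ma: B (79.7), E (257.4), A (322.3), C (698), D (1004).
The second youngest is E at 257.4 Ma, which lies in 298.9–251.902 Ma: the Permian.
The third youngest is A at 322.3 Ma; separation = |257.4 − 322.3| = 64.9 Myr.

E, in the Permian; 64.9 million years to A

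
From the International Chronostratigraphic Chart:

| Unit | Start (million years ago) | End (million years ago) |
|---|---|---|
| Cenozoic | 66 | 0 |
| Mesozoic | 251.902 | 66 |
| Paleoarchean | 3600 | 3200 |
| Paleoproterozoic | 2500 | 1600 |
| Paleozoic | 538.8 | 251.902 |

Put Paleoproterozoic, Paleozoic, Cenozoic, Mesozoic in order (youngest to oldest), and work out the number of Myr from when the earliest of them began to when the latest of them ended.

Cenozoic → Mesozoic → Paleozoic → Paleoproterozoic; total span 2500 Myr

From the excerpt: Paleoproterozoic 2500–1600; Paleozoic 538.8–251.902; Cenozoic 66–0; Mesozoic 251.902–66 (Ma).
Larger Ma is earlier, so the oldest is Paleoproterozoic and the youngest is Cenozoic; youngest to oldest: Cenozoic, Mesozoic, Paleozoic, Paleoproterozoic.
Oldest start 2500 minus youngest end 0 gives 2500 Myr overall.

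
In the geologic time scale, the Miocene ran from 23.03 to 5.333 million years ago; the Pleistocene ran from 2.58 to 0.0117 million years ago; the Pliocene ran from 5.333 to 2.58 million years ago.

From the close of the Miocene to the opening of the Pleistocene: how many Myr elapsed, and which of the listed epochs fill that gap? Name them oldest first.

2.753 million years; Pliocene

The Miocene closes at 5.333 Ma and the Pleistocene opens at 2.58 Ma, so the interval is 5.333 − 2.58 = 2.753 Myr.
An epoch fits inside if it starts at or after 5.333 Ma and ends at or before 2.58 Ma; oldest first that gives Pliocene.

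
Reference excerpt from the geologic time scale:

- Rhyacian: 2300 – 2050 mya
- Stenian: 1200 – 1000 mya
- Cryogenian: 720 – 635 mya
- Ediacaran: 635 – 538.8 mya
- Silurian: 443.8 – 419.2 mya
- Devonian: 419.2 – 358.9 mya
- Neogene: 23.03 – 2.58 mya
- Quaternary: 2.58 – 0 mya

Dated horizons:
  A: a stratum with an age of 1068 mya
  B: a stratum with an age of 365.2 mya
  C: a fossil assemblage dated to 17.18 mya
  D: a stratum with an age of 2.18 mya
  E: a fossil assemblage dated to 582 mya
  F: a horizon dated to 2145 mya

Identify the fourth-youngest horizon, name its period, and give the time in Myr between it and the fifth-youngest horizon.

E, in the Ediacaran; 486 million years to A

Sorted youngest-first by Ma: D (2.18), C (17.18), B (365.2), E (582), A (1068), F (2145).
The fourth youngest is E at 582 Ma, which lies in 635–538.8 Ma: the Ediacaran.
The fifth youngest is A at 1068 Ma; separation = |582 − 1068| = 486 Myr.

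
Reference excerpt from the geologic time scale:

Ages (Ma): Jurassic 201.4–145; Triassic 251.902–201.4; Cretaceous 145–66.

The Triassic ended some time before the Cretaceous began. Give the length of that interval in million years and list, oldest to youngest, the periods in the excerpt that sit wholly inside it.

The Triassic closes at 201.4 Ma and the Cretaceous opens at 145 Ma, so the interval is 201.4 − 145 = 56.4 Myr.
A period fits inside if it starts at or after 201.4 Ma and ends at or before 145 Ma; oldest first that gives Jurassic.

56.4 million years; Jurassic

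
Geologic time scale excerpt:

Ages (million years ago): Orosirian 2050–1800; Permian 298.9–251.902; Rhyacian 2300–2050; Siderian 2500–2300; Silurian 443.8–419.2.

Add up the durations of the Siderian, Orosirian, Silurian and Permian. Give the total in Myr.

521.598 million years

Each duration: Siderian = 200; Orosirian = 250; Silurian = 24.6; Permian = 46.998.
Sum: 200 + 250 + 24.6 + 46.998 = 521.598 Myr.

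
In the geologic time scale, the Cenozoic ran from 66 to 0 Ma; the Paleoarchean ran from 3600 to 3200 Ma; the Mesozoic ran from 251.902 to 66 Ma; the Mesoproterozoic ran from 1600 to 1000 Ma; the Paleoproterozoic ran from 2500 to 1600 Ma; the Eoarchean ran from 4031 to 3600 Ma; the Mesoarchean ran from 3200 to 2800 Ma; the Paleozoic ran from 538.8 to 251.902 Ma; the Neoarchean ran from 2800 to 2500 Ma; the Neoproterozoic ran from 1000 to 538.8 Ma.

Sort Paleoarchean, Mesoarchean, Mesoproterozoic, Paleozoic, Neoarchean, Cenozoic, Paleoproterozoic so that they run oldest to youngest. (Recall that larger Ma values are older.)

Read off each span (Ma): Paleoarchean 3600–3200; Mesoarchean 3200–2800; Mesoproterozoic 1600–1000; Paleozoic 538.8–251.902; Neoarchean 2800–2500; Cenozoic 66–0; Paleoproterozoic 2500–1600.
Larger Ma is older, so oldest→youngest is Paleoarchean, Mesoarchean, Neoarchean, Paleoproterozoic, Mesoproterozoic, Paleozoic, Cenozoic.

Paleoarchean, Mesoarchean, Neoarchean, Paleoproterozoic, Mesoproterozoic, Paleozoic, Cenozoic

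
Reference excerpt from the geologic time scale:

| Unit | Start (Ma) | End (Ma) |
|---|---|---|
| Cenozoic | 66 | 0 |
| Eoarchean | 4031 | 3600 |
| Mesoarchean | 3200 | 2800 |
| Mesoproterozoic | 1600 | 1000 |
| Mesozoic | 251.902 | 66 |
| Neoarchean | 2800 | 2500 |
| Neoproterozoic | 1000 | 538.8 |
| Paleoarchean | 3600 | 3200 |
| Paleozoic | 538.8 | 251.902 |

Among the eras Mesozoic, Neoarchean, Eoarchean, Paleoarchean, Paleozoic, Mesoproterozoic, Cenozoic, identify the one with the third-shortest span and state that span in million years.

Durations: Mesozoic 185.902; Neoarchean 300; Eoarchean 431; Paleoarchean 400; Paleozoic 286.898; Mesoproterozoic 600; Cenozoic 66 Myr.
Sorted shortest-first: Cenozoic (66), Mesozoic (185.902), Paleozoic (286.898), Neoarchean (300), Paleoarchean (400), Eoarchean (431), Mesoproterozoic (600).
The third shortest is Paleozoic at 286.898 Myr.

Paleozoic, 286.898 million years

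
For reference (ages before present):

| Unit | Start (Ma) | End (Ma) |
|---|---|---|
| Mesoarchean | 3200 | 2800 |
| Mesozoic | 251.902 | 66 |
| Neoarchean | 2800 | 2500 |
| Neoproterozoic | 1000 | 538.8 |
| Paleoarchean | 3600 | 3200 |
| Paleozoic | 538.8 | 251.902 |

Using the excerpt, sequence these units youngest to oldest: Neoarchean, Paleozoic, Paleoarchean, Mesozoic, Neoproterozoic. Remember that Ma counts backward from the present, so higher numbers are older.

The oldest of these is Paleoarchean (starts 3600 Ma) and the youngest is Mesozoic (ends 66 Ma).
In between, by decreasing start age: Neoarchean (2800), Neoproterozoic (1000), Paleozoic (538.8).
Listing youngest first means reversing that sequence.

Mesozoic, then Paleozoic, then Neoproterozoic, then Neoarchean, then Paleoarchean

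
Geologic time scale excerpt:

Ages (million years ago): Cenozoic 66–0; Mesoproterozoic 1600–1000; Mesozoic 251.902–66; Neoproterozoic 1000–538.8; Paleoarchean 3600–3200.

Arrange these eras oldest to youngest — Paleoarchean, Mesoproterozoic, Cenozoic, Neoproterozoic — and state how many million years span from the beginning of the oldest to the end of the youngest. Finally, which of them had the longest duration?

From the excerpt: Paleoarchean 3600–3200; Mesoproterozoic 1600–1000; Cenozoic 66–0; Neoproterozoic 1000–538.8 (Ma).
Larger Ma is earlier, so the oldest is Paleoarchean and the youngest is Cenozoic; oldest to youngest: Paleoarchean, Mesoproterozoic, Neoproterozoic, Cenozoic.
Oldest start 3600 minus youngest end 0 gives 3600 Myr overall.
Individual lengths (start − end): Neoproterozoic 461.2; Paleoarchean 400; Cenozoic 66; Mesoproterozoic 600. The largest is Mesoproterozoic at 600 Myr.

Paleoarchean, Mesoproterozoic, Neoproterozoic, Cenozoic; total span 3600 Myr; longest is Mesoproterozoic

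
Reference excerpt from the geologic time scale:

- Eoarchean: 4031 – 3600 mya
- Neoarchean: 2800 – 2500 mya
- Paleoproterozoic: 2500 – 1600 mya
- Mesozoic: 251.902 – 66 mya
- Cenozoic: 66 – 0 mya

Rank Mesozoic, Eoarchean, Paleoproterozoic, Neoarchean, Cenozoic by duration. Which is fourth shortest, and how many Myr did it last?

Durations: Mesozoic 185.902; Eoarchean 431; Paleoproterozoic 900; Neoarchean 300; Cenozoic 66 Myr.
Sorted shortest-first: Cenozoic (66), Mesozoic (185.902), Neoarchean (300), Eoarchean (431), Paleoproterozoic (900).
The fourth shortest is Eoarchean at 431 Myr.

Eoarchean, 431 million years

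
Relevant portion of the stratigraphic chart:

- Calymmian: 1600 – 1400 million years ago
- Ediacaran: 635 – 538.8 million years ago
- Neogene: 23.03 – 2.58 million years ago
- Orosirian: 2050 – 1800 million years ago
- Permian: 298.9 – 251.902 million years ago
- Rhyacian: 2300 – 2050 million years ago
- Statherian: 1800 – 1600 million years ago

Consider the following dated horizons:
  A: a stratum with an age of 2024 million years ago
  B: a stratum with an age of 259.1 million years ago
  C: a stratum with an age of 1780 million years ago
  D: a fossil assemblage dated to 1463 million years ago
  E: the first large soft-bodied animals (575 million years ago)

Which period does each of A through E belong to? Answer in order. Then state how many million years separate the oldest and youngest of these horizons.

A — Orosirian; B — Permian; C — Statherian; D — Calymmian; E — Ediacaran; span 1764.9 million years

Match each age against the start–end ranges in the excerpt: A = 2024 Ma → Orosirian (2050–1800); B = 259.1 Ma → Permian (298.9–251.902); C = 1780 Ma → Statherian (1800–1600); D = 1463 Ma → Calymmian (1600–1400); E = 575 Ma → Ediacaran (635–538.8).
The largest age is 2024 Ma and the smallest is 259.1 Ma; their difference is 1764.9 Myr.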